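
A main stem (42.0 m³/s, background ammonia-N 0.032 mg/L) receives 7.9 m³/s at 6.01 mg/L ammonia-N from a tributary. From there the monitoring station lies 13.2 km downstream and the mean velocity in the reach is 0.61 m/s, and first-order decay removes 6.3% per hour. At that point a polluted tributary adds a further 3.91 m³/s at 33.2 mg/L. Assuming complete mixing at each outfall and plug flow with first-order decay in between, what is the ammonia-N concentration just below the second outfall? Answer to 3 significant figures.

Mass balance: C = (42.00·0.03200 + 7.900·6.010) / 49.90 = 48.82/49.90 = 0.9784 mg/L; combined flow 49.90 m³/s.
Travel time t = 13.2·1000 / 0.61 = 21640 s = 6.011 h.
6.3%/h lost → k = −ln(1 − 0.063) = 0.06507 h⁻¹.
After decay, C = 0.9784 × e^(−kt) = 0.9784 × 0.6763 = 0.6617 mg/L.
Second outfall: C = (49.90·0.6617 + 3.910·33.20)/53.81 = 3.026 mg/L.

3.03 mg/L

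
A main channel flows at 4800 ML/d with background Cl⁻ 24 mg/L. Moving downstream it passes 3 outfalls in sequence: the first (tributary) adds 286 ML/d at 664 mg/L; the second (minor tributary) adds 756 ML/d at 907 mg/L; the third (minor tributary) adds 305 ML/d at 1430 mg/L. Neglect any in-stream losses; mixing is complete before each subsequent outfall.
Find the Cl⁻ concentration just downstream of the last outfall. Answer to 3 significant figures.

Below outfall 1: Q → 5086 ML/d, C = (4800·24.00 + 286.0·664.0)/5086 = 59.99 mg/L.
Below outfall 2: Q → 5842 ML/d, C = (5086·59.99 + 756.0·907.0)/5842 = 169.6 mg/L.
Below outfall 3: Q → 6147 ML/d, C = (5842·169.6 + 305.0·1430)/6147 = 232.1 mg/L.

232 mg/L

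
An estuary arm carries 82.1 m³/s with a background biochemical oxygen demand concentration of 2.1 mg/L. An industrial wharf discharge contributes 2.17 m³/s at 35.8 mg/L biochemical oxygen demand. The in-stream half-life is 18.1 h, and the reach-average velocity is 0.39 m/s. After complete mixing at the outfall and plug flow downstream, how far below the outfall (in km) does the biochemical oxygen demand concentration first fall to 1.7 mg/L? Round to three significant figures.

20.4 km

Mixed concentration C = ΣQC/ΣQ = (82.10·2.100 + 2.170·35.80) / 84.27 = 250.1/84.27 = 2.968 mg/L.
Half-life 18.1 h → k = ln 2 / 18.1 = 0.03830 h⁻¹ = 0.9191 d⁻¹.
Set 2.968·exp(−k·t) = 1.7 → t = ln(2.968/1.7)/k = 52380 s = 14.55 h.
Distance = v·t = 0.39·52380 = 20430 m = 20.43 km.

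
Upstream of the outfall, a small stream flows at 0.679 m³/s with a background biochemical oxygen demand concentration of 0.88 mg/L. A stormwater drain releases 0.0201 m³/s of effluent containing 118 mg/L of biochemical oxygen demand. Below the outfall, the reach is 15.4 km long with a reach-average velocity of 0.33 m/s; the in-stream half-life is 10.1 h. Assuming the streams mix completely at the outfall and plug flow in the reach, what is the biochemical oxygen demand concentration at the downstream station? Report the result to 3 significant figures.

Conservation of mass: C = (0.6790·0.8800 + 0.02010·118.0) / 0.6991 = 2.969/0.6991 = 4.247 mg/L.
Travel time t = 15.4·1000 / 0.33 = 46670 s = 12.96 h.
Half-life 10.1 h → k = ln 2 / 10.1 = 0.06863 h⁻¹ = 1.647 d⁻¹.
Applying C = C₀e^(−kt): 4.247 × 0.4108 = 1.745 mg/L.

1.74 mg/L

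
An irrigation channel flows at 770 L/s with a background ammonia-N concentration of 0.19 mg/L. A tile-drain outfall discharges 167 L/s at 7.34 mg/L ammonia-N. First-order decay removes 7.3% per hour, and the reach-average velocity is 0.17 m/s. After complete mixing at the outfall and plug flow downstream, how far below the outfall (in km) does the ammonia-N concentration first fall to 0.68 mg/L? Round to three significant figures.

After mixing, C = (770.0·0.1900 + 167.0·7.340) / 937.0 = 1372/937.0 = 1.464 mg/L.
7.3%/h lost → k = −ln(1 − 0.073) = 0.07580 h⁻¹.
Set 1.464·exp(−k·t) = 0.68 → t = ln(1.464/0.68)/k = 36430 s = 10.12 h.
Distance = v·t = 0.17·36430 = 6193 m = 6.193 km.

6.19 km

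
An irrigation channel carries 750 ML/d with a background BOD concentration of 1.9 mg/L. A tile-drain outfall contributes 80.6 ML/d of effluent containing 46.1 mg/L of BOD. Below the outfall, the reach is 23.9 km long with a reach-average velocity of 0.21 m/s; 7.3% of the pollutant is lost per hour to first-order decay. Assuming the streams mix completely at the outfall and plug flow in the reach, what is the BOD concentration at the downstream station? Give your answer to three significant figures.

0.563 mg/L

Flow-weighted average: C = (750.0·1.900 + 80.60·46.10) / 830.6 = 5141/830.6 = 6.189 mg/L.
Travel time t = 23.9·1000 / 0.21 = 113800 s = 31.61 h.
7.3%/h lost → k = −ln(1 − 0.073) = 0.07580 h⁻¹.
Decay over the reach: 6.189·exp(−kt) = 6.189·0.09105 = 0.5635 mg/L.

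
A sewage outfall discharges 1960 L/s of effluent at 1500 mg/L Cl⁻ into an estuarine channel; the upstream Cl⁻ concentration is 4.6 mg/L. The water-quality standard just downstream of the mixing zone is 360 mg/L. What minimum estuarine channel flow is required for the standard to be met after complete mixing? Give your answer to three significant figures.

Set C_mix = 360: (Q·4.600 + 1960·1500) / (Q + 1960) = 360
→ Q = 1960·(1500 − 360)/(360 − 4.600) = 6287 L/s.

6290 L/s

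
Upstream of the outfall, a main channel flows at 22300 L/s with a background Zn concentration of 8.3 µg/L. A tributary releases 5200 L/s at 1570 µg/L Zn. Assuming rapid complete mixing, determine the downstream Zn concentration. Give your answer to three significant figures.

304 µg/L

Mass balance: C = (22300·8.300 + 5200·1570) / 27500 = 8349000/27500 = 303.6 µg/L.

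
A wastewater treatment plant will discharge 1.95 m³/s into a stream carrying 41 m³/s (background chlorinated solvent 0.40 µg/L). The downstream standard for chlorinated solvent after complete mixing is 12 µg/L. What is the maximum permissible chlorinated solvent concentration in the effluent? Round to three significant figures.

At the limit, (Qr·Cr + Qe·Cₑ)/(Qr + Qe) = 12:
Cₑ = (42.95·12 − 41.00·0.4000) / 1.950 = 255.9 µg/L.

256 µg/L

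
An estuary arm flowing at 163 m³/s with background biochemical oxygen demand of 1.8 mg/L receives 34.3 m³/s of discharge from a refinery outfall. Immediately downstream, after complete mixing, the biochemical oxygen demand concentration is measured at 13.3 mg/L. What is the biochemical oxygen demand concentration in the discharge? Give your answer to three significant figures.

68.0 mg/L

Mass balance: 163.0·1.800 + 34.30·Cₑ = 197.3·13.30
→ Cₑ = (197.3·13.30 − 163.0·1.800) / 34.30 = 67.95 mg/L.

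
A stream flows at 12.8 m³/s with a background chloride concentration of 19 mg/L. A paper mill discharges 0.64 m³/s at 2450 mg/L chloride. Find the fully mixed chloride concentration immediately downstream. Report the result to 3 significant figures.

Conservation of mass: C = (12.80·19.00 + 0.6400·2450) / 13.44 = 1811/13.44 = 134.8 mg/L.

135 mg/L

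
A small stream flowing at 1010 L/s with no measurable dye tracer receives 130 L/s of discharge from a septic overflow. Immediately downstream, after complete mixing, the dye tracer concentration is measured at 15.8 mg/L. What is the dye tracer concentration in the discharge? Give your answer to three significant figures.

Mass balance: 1010·0 + 130.0·Cₑ = 1140·15.80
→ Cₑ = (1140·15.80 − 1010·0) / 130.0 = 138.6 mg/L.

139 mg/L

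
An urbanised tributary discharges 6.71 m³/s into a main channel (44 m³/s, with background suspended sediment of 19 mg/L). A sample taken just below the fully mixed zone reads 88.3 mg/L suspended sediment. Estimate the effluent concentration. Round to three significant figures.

Mass balance: 44.00·19.00 + 6.710·Cₑ = 50.71·88.30
→ Cₑ = (50.71·88.30 − 44.00·19.00) / 6.710 = 542.7 mg/L.

543 mg/L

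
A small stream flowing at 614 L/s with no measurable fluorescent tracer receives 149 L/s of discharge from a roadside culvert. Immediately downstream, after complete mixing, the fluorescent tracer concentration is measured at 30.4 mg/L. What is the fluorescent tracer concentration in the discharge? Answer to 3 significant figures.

156 mg/L

Mass balance: 614.0·0 + 149.0·Cₑ = 763.0·30.40
→ Cₑ = (763.0·30.40 − 614.0·0) / 149.0 = 155.7 mg/L.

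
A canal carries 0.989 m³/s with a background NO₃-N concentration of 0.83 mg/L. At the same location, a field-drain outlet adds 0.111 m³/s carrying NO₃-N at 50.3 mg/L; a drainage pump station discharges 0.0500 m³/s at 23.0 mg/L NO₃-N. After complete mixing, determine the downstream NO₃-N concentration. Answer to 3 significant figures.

Mixed concentration C = ΣQC/ΣQ = (0.9890·0.8300 + 0.1110·50.30 + 0.05000·23.00) / 1.150 = 7.554/1.150 = 6.569 mg/L.

6.57 mg/L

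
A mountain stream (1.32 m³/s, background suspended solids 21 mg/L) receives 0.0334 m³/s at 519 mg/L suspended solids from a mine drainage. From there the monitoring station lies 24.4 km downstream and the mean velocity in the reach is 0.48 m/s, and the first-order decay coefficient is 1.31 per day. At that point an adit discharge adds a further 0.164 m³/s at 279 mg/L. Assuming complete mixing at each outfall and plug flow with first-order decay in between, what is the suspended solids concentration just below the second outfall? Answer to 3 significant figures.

Mixed concentration C = ΣQC/ΣQ = (1.320·21.00 + 0.03340·519.0) / 1.353 = 45.05/1.353 = 33.29 mg/L; combined flow 1.353 m³/s.
Travel time t = 24.4·1000 / 0.48 = 50830 s = 14.12 h.
Decay over the reach: 33.29·exp(−kt) = 33.29·0.4627 = 15.40 mg/L.
At the second outfall, C = (1.353·15.40 + 0.1640·279.0) / (1.353 + 0.1640) = 43.89 mg/L.

43.9 mg/L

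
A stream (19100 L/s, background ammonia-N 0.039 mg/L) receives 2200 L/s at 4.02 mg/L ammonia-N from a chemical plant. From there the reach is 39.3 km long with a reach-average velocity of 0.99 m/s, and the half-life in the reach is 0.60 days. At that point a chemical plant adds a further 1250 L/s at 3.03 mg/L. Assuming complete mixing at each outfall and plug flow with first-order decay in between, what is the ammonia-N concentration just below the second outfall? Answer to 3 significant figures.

0.418 mg/L

Flow-weighted average: C = (19100·0.03900 + 2200·4.020) / 21300 = 9589/21300 = 0.4502 mg/L; combined flow 21300 L/s.
Travel time t = 39.3·1000 / 0.99 = 39700 s = 11.03 h.
Half-life 0.60 d → k = ln 2 / 0.60 = 1.155 d⁻¹.
Applying C = C₀e^(−kt): 0.4502 × 0.5881 = 0.2648 mg/L.
At the second outfall, C = (21300·0.2648 + 1250·3.030) / (21300 + 1250) = 0.4181 mg/L.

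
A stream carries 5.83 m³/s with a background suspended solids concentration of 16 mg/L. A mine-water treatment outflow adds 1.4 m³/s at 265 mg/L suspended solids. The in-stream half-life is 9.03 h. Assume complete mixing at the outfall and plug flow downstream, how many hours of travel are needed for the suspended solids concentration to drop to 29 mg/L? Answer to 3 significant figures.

Flow-weighted average: C = (5.830·16.00 + 1.400·265.0) / 7.230 = 464.3/7.230 = 64.22 mg/L.
Half-life 9.03 h → k = ln 2 / 9.03 = 0.07676 h⁻¹ = 1.842 d⁻¹.
64.22·exp(−k·t) = 29 → t = ln(64.22/29)/k = 37280 s = 10.36 h.

10.4 h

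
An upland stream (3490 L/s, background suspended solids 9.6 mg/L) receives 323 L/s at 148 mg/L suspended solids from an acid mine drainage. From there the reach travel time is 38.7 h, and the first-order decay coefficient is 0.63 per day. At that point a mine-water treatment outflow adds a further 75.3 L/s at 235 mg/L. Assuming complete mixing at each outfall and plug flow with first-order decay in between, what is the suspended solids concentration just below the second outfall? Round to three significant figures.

Mass balance: C = (3490·9.600 + 323.0·148.0) / 3813 = 81310/3813 = 21.32 mg/L; combined flow 3813 L/s.
Decay over the reach: 21.32·exp(−kt) = 21.32·0.3621 = 7.721 mg/L.
Second outfall: C = (3813·7.721 + 75.30·235.0)/3888 = 12.12 mg/L.

12.1 mg/L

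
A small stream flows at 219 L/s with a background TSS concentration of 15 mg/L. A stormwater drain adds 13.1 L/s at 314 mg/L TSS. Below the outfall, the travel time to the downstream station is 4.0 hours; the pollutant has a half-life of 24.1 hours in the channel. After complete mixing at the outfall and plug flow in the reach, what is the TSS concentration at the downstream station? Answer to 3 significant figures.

After mixing, C = (219.0·15.00 + 13.10·314.0) / 232.1 = 7398/232.1 = 31.88 mg/L.
Half-life 24.1 h → k = ln 2 / 24.1 = 0.02876 h⁻¹ = 0.6903 d⁻¹.
Decay over the reach: 31.88·exp(−kt) = 31.88·0.8913 = 28.41 mg/L.

28.4 mg/L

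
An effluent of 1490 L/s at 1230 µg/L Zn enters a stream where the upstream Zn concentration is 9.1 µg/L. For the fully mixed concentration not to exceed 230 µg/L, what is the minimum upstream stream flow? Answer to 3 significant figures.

6750 L/s

Set C_mix = 230: (Q·9.100 + 1490·1230) / (Q + 1490) = 230
→ Q = 1490·(1230 − 230)/(230 − 9.100) = 6745 L/s.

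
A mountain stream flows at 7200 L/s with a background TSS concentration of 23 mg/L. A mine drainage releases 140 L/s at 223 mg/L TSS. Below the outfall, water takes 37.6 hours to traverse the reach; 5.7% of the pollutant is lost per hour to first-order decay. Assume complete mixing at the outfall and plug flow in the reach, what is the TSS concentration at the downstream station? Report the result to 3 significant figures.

Conservation of mass: C = (7200·23.00 + 140.0·223.0) / 7340 = 196800/7340 = 26.81 mg/L.
5.7%/h lost → k = −ln(1 − 0.057) = 0.05869 h⁻¹.
First-order decay: C = 26.81·exp(−k·t) = 26.81·0.1101 = 2.951 mg/L.

2.95 mg/L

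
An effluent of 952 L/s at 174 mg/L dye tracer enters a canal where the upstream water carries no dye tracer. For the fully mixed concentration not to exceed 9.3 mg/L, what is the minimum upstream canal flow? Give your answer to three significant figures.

16900 L/s

Set C_mix = 9.3: (Q·0 + 952.0·174.0) / (Q + 952.0) = 9.3
→ Q = 952.0·(174.0 − 9.3)/(9.3 − 0) = 16860 L/s.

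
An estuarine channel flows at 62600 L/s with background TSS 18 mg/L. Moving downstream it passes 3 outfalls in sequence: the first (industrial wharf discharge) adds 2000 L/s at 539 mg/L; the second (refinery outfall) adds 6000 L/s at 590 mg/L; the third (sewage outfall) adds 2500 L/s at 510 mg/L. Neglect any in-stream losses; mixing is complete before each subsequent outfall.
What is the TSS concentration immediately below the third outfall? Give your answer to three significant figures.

96.0 mg/L

After outfall 1: Q = 62600 + 2000 = 64600 L/s; C = (62600·18.00 + 2000·539.0)/64600 = 34.13 mg/L.
After outfall 2: Q = 64600 + 6000 = 70600 L/s; C = (64600·34.13 + 6000·590.0)/70600 = 81.37 mg/L.
After outfall 3: Q = 70600 + 2500 = 73100 L/s; C = (70600·81.37 + 2500·510.0)/73100 = 96.03 mg/L.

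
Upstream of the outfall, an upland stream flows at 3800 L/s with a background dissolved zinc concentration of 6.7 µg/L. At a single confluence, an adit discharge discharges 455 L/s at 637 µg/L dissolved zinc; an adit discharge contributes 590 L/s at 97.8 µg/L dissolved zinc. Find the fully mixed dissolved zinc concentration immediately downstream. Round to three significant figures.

Mass balance: C = (3800·6.700 + 455.0·637.0 + 590.0·97.80) / 4845 = 373000/4845 = 76.99 µg/L.

77.0 µg/L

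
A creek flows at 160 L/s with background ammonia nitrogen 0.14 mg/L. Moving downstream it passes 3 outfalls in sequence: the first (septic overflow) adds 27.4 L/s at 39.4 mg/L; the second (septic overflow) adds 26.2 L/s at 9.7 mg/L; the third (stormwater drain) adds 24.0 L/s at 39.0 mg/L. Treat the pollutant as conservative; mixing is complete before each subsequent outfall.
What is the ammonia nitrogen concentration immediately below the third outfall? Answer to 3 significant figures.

After outfall 1: Q = 160.0 + 27.40 = 187.4 L/s; C = (160.0·0.1400 + 27.40·39.40)/187.4 = 5.880 mg/L.
After outfall 2: Q = 187.4 + 26.20 = 213.6 L/s; C = (187.4·5.880 + 26.20·9.700)/213.6 = 6.349 mg/L.
After outfall 3: Q = 213.6 + 24.00 = 237.6 L/s; C = (213.6·6.349 + 24.00·39.00)/237.6 = 9.647 mg/L.

9.65 mg/L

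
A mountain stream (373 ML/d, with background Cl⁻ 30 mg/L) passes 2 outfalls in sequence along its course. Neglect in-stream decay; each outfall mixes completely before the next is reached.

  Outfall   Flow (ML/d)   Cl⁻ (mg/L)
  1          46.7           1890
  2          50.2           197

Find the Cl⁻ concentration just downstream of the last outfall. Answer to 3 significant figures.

After outfall 1: Q = 373.0 + 46.70 = 419.7 ML/d; C = (373.0·30.00 + 46.70·1890)/419.7 = 237.0 mg/L.
After outfall 2: Q = 419.7 + 50.20 = 469.9 ML/d; C = (419.7·237.0 + 50.20·197.0)/469.9 = 232.7 mg/L.

233 mg/L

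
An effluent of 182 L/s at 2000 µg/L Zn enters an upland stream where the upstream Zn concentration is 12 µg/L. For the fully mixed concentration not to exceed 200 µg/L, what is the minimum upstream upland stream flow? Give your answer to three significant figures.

1740 L/s

Set C_mix = 200: (Q·12.00 + 182.0·2000) / (Q + 182.0) = 200
→ Q = 182.0·(2000 − 200)/(200 − 12.00) = 1743 L/s.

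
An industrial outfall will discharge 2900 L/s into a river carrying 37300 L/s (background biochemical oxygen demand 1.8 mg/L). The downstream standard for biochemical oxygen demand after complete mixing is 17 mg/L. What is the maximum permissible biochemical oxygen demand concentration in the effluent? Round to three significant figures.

213 mg/L

At the limit, (Qr·Cr + Qe·Cₑ)/(Qr + Qe) = 17:
Cₑ = (40200·17 − 37300·1.800) / 2900 = 212.5 mg/L.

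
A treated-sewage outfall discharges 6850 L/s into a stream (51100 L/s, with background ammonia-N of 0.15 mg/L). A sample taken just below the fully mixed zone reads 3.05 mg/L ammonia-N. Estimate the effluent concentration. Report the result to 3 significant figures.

Mass balance: 51100·0.1500 + 6850·Cₑ = 57950·3.050
→ Cₑ = (57950·3.050 − 51100·0.1500) / 6850 = 24.68 mg/L.

24.7 mg/L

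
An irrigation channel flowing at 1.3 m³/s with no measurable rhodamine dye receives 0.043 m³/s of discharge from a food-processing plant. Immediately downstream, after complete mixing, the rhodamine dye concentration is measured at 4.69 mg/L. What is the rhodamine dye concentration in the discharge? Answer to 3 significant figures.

Mass balance: 1.300·0 + 0.04300·Cₑ = 1.343·4.690
→ Cₑ = (1.343·4.690 − 1.300·0) / 0.04300 = 146.5 mg/L.

146 mg/L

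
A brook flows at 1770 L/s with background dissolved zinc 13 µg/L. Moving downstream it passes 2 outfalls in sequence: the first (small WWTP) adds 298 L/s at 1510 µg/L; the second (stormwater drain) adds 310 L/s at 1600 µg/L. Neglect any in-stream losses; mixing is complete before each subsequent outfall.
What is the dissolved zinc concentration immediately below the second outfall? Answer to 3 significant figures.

After outfall 1: Q = 1770 + 298.0 = 2068 L/s; C = (1770·13.00 + 298.0·1510)/2068 = 228.7 µg/L.
After outfall 2: Q = 2068 + 310.0 = 2378 L/s; C = (2068·228.7 + 310.0·1600)/2378 = 407.5 µg/L.

407 µg/L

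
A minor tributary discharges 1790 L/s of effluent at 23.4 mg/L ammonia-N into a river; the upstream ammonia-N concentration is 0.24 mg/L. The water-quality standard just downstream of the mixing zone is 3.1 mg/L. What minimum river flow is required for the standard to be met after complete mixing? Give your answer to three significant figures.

Set C_mix = 3.1: (Q·0.2400 + 1790·23.40) / (Q + 1790) = 3.1
→ Q = 1790·(23.40 − 3.1)/(3.1 − 0.2400) = 12710 L/s.

12700 L/s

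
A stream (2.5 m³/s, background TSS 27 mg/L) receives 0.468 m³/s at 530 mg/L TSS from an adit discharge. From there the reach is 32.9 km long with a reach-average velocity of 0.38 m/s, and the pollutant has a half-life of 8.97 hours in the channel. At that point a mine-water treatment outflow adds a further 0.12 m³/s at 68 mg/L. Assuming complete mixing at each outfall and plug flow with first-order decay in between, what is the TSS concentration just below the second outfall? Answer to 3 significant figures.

Flow-weighted average: C = (2.500·27.00 + 0.4680·530.0) / 2.968 = 315.5/2.968 = 106.3 mg/L; combined flow 2.968 m³/s.
Travel time t = 32.9·1000 / 0.38 = 86580 s = 24.05 h.
Half-life 8.97 h → k = ln 2 / 8.97 = 0.07727 h⁻¹ = 1.855 d⁻¹.
First-order decay: C = 106.3·exp(−k·t) = 106.3·0.1559 = 16.58 mg/L.
At the second outfall, C = (2.968·16.58 + 0.1200·68.00) / (2.968 + 0.1200) = 18.57 mg/L.

18.6 mg/L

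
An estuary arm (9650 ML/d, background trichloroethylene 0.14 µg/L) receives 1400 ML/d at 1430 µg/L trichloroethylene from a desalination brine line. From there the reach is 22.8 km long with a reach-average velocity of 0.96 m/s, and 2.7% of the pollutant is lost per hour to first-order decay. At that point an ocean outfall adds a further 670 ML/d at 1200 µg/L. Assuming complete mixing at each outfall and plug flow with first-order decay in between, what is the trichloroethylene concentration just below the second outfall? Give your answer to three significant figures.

211 µg/L

Conservation of mass: C = (9650·0.1400 + 1400·1430) / 11050 = 2003000/11050 = 181.3 µg/L; combined flow 11050 ML/d.
Travel time t = 22.8·1000 / 0.96 = 23750 s = 6.597 h.
2.7%/h lost → k = −ln(1 − 0.027) = 0.02737 h⁻¹.
After decay, C = 181.3 × e^(−kt) = 181.3 × 0.8348 = 151.3 µg/L.
At the second outfall, C = (11050·151.3 + 670.0·1200) / (11050 + 670.0) = 211.3 µg/L.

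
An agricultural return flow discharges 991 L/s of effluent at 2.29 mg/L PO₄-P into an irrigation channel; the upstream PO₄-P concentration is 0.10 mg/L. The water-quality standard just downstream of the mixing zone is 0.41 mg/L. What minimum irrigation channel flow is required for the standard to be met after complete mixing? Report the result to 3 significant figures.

Set C_mix = 0.41: (Q·0.1000 + 991.0·2.290) / (Q + 991.0) = 0.41
→ Q = 991.0·(2.290 − 0.41)/(0.41 − 0.1000) = 6010 L/s.

6010 L/s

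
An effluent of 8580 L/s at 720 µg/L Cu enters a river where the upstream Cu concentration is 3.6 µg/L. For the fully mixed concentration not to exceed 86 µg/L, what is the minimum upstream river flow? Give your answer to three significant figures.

Set C_mix = 86: (Q·3.600 + 8580·720.0) / (Q + 8580) = 86
→ Q = 8580·(720.0 − 86)/(86 − 3.600) = 66020 L/s.

66000 L/s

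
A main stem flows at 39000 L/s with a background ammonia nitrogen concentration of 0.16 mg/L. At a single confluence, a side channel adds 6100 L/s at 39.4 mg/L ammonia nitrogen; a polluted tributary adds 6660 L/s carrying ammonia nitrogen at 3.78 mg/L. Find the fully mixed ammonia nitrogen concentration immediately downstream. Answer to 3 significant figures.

5.25 mg/L

Mass balance: C = (39000·0.1600 + 6100·39.40 + 6660·3.780) / 51760 = 271800/51760 = 5.250 mg/L.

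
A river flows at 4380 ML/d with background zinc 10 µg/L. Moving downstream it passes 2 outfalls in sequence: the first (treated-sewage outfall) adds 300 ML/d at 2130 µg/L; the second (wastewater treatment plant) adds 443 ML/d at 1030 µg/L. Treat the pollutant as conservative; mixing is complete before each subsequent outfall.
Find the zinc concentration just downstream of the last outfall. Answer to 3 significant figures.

222 µg/L

After outfall 1: Q = 4380 + 300.0 = 4680 ML/d; C = (4380·10.00 + 300.0·2130)/4680 = 145.9 µg/L.
After outfall 2: Q = 4680 + 443.0 = 5123 ML/d; C = (4680·145.9 + 443.0·1030)/5123 = 222.3 µg/L.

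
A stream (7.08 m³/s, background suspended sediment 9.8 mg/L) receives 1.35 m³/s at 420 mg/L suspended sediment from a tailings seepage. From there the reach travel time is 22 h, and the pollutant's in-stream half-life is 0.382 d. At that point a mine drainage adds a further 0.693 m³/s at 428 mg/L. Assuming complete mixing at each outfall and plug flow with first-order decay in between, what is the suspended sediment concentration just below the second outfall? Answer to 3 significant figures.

45.7 mg/L

Mass balance: C = (7.080·9.800 + 1.350·420.0) / 8.430 = 636.4/8.430 = 75.49 mg/L; combined flow 8.430 m³/s.
Half-life 0.382 d → k = ln 2 / 0.382 = 1.815 d⁻¹.
First-order decay: C = 75.49·exp(−k·t) = 75.49·0.1895 = 14.31 mg/L.
Second outfall: C = (8.430·14.31 + 0.6930·428.0)/9.123 = 45.73 mg/L.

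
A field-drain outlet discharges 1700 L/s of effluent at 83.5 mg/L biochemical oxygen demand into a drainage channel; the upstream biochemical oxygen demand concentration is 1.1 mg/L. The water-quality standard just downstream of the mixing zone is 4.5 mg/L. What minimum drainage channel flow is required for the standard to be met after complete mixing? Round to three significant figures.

39500 L/s

Set C_mix = 4.5: (Q·1.100 + 1700·83.50) / (Q + 1700) = 4.5
→ Q = 1700·(83.50 − 4.5)/(4.5 − 1.100) = 39500 L/s.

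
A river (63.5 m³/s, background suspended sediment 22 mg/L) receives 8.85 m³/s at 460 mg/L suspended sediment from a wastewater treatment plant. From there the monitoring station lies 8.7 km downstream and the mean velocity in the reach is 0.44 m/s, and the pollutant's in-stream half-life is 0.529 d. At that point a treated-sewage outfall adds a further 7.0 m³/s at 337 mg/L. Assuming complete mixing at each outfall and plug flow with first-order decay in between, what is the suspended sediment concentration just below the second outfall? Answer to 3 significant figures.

Conservation of mass: C = (63.50·22.00 + 8.850·460.0) / 72.35 = 5468/72.35 = 75.58 mg/L; combined flow 72.35 m³/s.
Travel time t = 8.7·1000 / 0.44 = 19770 s = 5.492 h.
Half-life 0.529 d → k = ln 2 / 0.529 = 1.310 d⁻¹.
Decay over the reach: 75.58·exp(−kt) = 75.58·0.7409 = 56.00 mg/L.
At the second outfall, C = (72.35·56.00 + 7.000·337.0) / (72.35 + 7.000) = 80.79 mg/L.

80.8 mg/L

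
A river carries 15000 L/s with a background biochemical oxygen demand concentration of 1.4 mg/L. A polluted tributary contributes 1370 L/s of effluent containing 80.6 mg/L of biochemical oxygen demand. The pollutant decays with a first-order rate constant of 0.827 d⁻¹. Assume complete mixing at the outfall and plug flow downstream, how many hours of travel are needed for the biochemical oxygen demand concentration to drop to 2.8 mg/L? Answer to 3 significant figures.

Flow-weighted average: C = (15000·1.400 + 1370·80.60) / 16370 = 131400/16370 = 8.028 mg/L.
8.028·exp(−k·t) = 2.8 → t = ln(8.028/2.8)/k = 110000 s = 30.57 h.

30.6 h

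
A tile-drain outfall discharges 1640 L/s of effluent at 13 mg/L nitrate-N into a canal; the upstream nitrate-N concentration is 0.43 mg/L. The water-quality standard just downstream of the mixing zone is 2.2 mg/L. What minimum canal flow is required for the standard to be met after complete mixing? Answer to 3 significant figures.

Set C_mix = 2.2: (Q·0.4300 + 1640·13.00) / (Q + 1640) = 2.2
→ Q = 1640·(13.00 − 2.2)/(2.2 − 0.4300) = 10010 L/s.

10000 L/s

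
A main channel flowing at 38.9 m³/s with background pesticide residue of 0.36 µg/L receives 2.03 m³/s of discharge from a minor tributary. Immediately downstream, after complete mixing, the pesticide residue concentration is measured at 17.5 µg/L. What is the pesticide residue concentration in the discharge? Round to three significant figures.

346 µg/L

Mass balance: 38.90·0.3600 + 2.030·Cₑ = 40.93·17.50
→ Cₑ = (40.93·17.50 − 38.90·0.3600) / 2.030 = 345.9 µg/L.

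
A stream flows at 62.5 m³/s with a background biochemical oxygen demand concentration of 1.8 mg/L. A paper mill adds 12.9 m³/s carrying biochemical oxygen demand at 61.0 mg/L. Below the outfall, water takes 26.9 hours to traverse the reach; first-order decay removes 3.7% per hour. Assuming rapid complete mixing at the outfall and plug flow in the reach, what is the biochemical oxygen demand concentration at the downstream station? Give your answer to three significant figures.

4.33 mg/L

After mixing, C = (62.50·1.800 + 12.90·61.00) / 75.40 = 899.4/75.40 = 11.93 mg/L.
3.7%/h lost → k = −ln(1 − 0.037) = 0.03770 h⁻¹.
Applying C = C₀e^(−kt): 11.93 × 0.3627 = 4.326 mg/L.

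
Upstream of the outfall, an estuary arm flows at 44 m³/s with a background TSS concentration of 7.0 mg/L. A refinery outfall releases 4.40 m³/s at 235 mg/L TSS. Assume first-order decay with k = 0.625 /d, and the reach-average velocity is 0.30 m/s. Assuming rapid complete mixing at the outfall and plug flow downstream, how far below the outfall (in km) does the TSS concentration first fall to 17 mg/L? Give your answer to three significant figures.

20.3 km

Flow-weighted average: C = (44.00·7.000 + 4.400·235.0) / 48.40 = 1342/48.40 = 27.73 mg/L.
Set 27.73·exp(−k·t) = 17 → t = ln(27.73/17)/k = 67630 s = 18.79 h.
Distance = v·t = 0.30·67630 = 20290 m = 20.29 km.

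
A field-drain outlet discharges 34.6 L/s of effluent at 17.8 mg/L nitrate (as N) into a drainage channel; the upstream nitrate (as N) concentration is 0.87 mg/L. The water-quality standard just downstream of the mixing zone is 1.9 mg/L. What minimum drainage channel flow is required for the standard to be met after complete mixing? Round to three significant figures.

Set C_mix = 1.9: (Q·0.8700 + 34.60·17.80) / (Q + 34.60) = 1.9
→ Q = 34.60·(17.80 − 1.9)/(1.9 − 0.8700) = 534.1 L/s.

534 L/s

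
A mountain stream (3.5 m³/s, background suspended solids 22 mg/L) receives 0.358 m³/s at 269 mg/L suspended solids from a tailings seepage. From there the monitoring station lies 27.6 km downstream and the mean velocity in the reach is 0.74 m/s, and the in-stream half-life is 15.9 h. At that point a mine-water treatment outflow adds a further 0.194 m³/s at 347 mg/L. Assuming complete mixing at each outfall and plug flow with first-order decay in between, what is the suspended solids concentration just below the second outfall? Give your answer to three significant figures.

Flow-weighted average: C = (3.500·22.00 + 0.3580·269.0) / 3.858 = 173.3/3.858 = 44.92 mg/L; combined flow 3.858 m³/s.
Travel time t = 27.6·1000 / 0.74 = 37300 s = 10.36 h.
Half-life 15.9 h → k = ln 2 / 15.9 = 0.04359 h⁻¹ = 1.046 d⁻¹.
Decay over the reach: 44.92·exp(−kt) = 44.92·0.6366 = 28.60 mg/L.
Second outfall: C = (3.858·28.60 + 0.1940·347.0)/4.052 = 43.84 mg/L.

43.8 mg/L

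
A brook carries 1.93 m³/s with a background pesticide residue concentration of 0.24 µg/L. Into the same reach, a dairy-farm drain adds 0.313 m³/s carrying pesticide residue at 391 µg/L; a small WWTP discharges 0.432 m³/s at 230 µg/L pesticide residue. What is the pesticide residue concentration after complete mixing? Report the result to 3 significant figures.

Mixed concentration C = ΣQC/ΣQ = (1.930·0.2400 + 0.3130·391.0 + 0.4320·230.0) / 2.675 = 222.2/2.675 = 83.07 µg/L.

83.1 µg/L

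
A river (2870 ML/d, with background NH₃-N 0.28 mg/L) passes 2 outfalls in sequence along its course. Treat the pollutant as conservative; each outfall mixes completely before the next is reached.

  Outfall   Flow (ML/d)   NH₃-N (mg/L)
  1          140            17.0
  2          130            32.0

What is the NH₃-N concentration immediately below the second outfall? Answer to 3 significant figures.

After outfall 1: Q = 2870 + 140.0 = 3010 ML/d; C = (2870·0.2800 + 140.0·17.00)/3010 = 1.058 mg/L.
After outfall 2: Q = 3010 + 130.0 = 3140 ML/d; C = (3010·1.058 + 130.0·32.00)/3140 = 2.339 mg/L.

2.34 mg/L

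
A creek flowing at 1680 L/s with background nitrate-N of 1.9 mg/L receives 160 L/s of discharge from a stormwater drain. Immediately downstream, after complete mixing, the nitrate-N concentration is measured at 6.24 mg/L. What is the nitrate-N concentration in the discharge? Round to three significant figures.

Mass balance: 1680·1.900 + 160.0·Cₑ = 1840·6.240
→ Cₑ = (1840·6.240 − 1680·1.900) / 160.0 = 51.81 mg/L.

51.8 mg/L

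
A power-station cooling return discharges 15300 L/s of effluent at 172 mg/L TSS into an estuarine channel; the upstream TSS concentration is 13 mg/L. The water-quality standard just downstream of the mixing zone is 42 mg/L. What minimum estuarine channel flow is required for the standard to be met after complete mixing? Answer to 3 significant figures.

68600 L/s

Set C_mix = 42: (Q·13.00 + 15300·172.0) / (Q + 15300) = 42
→ Q = 15300·(172.0 − 42)/(42 − 13.00) = 68590 L/s.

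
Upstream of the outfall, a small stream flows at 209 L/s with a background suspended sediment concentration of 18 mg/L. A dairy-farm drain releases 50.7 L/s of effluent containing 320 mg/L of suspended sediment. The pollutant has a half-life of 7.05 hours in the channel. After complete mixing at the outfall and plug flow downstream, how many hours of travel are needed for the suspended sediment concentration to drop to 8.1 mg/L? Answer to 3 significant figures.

Mass balance: C = (209.0·18.00 + 50.70·320.0) / 259.7 = 19990/259.7 = 76.96 mg/L.
Half-life 7.05 h → k = ln 2 / 7.05 = 0.09832 h⁻¹ = 2.360 d⁻¹.
76.96·exp(−k·t) = 8.1 → t = ln(76.96/8.1)/k = 82440 s = 22.90 h.

22.9 h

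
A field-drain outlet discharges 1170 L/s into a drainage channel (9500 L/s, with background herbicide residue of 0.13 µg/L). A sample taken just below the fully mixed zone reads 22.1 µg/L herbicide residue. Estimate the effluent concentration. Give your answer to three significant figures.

200 µg/L

Mass balance: 9500·0.1300 + 1170·Cₑ = 10670·22.10
→ Cₑ = (10670·22.10 − 9500·0.1300) / 1170 = 200.5 µg/L.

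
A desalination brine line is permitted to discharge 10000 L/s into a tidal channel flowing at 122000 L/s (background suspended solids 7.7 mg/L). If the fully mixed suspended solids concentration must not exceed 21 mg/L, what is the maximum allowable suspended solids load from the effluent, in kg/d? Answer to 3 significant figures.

158000 kg/d

Mass balance at the limit: 122000·7.700 + 10000·Cₑ = 132000·21 → Cₑ = 183.3 mg/L.
10000 L/s = 10.00 m³/s. Load = 10.00 m³/s × 183.3 g/m³ × 86 400 s/d = 158300 kg/d.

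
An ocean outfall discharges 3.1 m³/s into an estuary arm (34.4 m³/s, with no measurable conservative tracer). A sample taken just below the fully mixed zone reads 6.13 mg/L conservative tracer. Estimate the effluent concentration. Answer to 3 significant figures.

74.2 mg/L

Mass balance: 34.40·0 + 3.100·Cₑ = 37.50·6.130
→ Cₑ = (37.50·6.130 − 34.40·0) / 3.100 = 74.15 mg/L.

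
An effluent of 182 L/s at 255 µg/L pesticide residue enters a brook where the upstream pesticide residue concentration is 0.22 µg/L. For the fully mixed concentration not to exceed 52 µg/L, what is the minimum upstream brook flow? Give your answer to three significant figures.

714 L/s

Set C_mix = 52: (Q·0.2200 + 182.0·255.0) / (Q + 182.0) = 52
→ Q = 182.0·(255.0 − 52)/(52 − 0.2200) = 713.5 L/s.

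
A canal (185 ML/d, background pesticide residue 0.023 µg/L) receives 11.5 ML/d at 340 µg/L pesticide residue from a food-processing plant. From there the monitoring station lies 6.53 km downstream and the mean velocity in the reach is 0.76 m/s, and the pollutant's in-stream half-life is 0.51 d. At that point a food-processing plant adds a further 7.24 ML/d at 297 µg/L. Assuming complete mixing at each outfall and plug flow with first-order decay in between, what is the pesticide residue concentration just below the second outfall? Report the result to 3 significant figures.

27.3 µg/L

After mixing, C = (185.0·0.02300 + 11.50·340.0) / 196.5 = 3914/196.5 = 19.92 µg/L; combined flow 196.5 ML/d.
Travel time t = 6.53·1000 / 0.76 = 8592 s = 2.387 h.
Half-life 0.51 d → k = ln 2 / 0.51 = 1.359 d⁻¹.
Applying C = C₀e^(−kt): 19.92 × 0.8736 = 17.40 µg/L.
Second outfall: C = (196.5·17.40 + 7.240·297.0)/203.7 = 27.34 µg/L.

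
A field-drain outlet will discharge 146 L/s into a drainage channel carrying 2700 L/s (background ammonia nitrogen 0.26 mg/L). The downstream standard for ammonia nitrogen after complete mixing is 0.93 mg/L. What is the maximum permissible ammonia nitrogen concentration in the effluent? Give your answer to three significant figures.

13.3 mg/L

At the limit, (Qr·Cr + Qe·Cₑ)/(Qr + Qe) = 0.93:
Cₑ = (2846·0.93 − 2700·0.2600) / 146.0 = 13.32 mg/L.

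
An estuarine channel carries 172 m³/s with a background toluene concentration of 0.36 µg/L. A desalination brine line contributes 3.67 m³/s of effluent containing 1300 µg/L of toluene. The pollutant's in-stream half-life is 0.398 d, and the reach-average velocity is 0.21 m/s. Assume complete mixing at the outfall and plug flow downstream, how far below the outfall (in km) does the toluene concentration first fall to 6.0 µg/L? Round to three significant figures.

15.9 km

Conservation of mass: C = (172.0·0.3600 + 3.670·1300) / 175.7 = 4833/175.7 = 27.51 µg/L.
Half-life 0.398 d → k = ln 2 / 0.398 = 1.742 d⁻¹.
Set 27.51·exp(−k·t) = 6.0 → t = ln(27.51/6.0)/k = 75550 s = 20.99 h.
Distance = v·t = 0.21·75550 = 15870 m = 15.87 km.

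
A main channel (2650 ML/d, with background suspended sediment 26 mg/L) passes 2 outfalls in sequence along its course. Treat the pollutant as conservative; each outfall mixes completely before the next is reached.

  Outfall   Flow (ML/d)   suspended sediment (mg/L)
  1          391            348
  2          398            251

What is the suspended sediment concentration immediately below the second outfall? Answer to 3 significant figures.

After outfall 1: Q = 2650 + 391.0 = 3041 ML/d; C = (2650·26.00 + 391.0·348.0)/3041 = 67.40 mg/L.
After outfall 2: Q = 3041 + 398.0 = 3439 ML/d; C = (3041·67.40 + 398.0·251.0)/3439 = 88.65 mg/L.

88.6 mg/L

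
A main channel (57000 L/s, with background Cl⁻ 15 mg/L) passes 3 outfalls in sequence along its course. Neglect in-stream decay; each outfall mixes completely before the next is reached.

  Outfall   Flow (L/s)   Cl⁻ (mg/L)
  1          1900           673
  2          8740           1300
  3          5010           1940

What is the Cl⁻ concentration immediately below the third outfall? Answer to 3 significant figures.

After outfall 1: Q = 57000 + 1900 = 58900 L/s; C = (57000·15.00 + 1900·673.0)/58900 = 36.23 mg/L.
After outfall 2: Q = 58900 + 8740 = 67640 L/s; C = (58900·36.23 + 8740·1300)/67640 = 199.5 mg/L.
After outfall 3: Q = 67640 + 5010 = 72650 L/s; C = (67640·199.5 + 5010·1940)/72650 = 319.5 mg/L.

320 mg/L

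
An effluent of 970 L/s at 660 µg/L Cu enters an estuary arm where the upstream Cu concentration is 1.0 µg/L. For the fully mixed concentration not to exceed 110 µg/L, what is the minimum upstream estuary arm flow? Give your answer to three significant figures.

Set C_mix = 110: (Q·1.000 + 970.0·660.0) / (Q + 970.0) = 110
→ Q = 970.0·(660.0 − 110)/(110 − 1.000) = 4894 L/s.

4890 L/s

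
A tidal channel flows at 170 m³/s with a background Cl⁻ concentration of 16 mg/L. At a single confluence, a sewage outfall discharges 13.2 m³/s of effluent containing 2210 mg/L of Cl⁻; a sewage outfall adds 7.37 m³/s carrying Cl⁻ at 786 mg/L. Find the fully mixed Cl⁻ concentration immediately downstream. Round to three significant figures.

Conservation of mass: C = (170.0·16.00 + 13.20·2210 + 7.370·786.0) / 190.6 = 37680/190.6 = 197.7 mg/L.

198 mg/L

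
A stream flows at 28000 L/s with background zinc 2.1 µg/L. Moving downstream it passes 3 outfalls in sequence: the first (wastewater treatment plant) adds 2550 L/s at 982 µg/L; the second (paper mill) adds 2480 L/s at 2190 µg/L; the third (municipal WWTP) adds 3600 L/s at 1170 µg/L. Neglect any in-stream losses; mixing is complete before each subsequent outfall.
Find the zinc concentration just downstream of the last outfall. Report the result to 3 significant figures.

Outfall 1: combined Q = 30550 L/s; C = (28000·2.100 + 2550·982.0)/30550 = 83.89 µg/L.
Outfall 2: combined Q = 33030 L/s; C = (30550·83.89 + 2480·2190)/33030 = 242.0 µg/L.
Outfall 3: combined Q = 36630 L/s; C = (33030·242.0 + 3600·1170)/36630 = 333.2 µg/L.

333 µg/L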